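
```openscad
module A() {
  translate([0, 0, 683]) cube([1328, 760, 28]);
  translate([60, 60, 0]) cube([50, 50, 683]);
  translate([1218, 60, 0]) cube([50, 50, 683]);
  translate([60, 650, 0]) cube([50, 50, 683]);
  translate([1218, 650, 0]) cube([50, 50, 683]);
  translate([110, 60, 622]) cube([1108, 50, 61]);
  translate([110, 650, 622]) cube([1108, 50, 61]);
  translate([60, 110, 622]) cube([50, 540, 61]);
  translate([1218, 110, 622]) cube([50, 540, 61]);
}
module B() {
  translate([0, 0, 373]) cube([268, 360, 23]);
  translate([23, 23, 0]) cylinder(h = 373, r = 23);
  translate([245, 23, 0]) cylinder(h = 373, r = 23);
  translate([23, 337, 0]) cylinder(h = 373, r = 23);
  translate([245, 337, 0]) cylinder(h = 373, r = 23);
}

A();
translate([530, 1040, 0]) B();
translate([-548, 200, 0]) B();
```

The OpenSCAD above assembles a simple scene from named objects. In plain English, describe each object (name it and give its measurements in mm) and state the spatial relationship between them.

A is a table with a 1328×760 mm rectangular top, 28 mm thick, top surface at z = 711 mm, supported by four 50×50 mm square legs, each inset 60 mm from the nearest pair of top edges, running from the floor. Four apron rails, 50 mm thick and 61 mm tall, run between adjacent legs with their top edges flush with the underside of the top and their outer faces flush with the legs' outer faces.

B is a four-legged stool. The seat is 268×360 mm, 23 mm thick, top at z = 396 mm. It stands on four round legs, each 46 mm in diameter, from z = 0 to the seat underside, each leg's axis is inset half a diameter from the nearest pair of seat edges (so the leg's bounding box is flush with the corner).

Two stools sit around the table at the +y, −x sides.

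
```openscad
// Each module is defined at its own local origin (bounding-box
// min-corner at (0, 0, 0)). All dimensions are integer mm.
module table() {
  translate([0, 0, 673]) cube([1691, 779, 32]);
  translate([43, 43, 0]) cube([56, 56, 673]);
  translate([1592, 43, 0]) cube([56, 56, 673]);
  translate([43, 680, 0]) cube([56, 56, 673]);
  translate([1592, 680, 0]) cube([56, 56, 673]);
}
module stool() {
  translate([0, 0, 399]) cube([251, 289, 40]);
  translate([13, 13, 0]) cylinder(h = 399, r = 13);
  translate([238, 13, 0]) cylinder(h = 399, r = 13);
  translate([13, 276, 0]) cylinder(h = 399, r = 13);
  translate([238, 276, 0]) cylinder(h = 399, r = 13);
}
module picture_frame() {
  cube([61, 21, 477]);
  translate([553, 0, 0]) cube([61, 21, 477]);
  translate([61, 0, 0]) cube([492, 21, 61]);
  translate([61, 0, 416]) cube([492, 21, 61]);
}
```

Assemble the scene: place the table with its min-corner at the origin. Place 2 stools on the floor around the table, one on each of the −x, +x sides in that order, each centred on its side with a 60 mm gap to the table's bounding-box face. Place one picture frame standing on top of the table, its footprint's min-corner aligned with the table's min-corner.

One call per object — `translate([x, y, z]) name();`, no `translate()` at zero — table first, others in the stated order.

table();
translate([-311, 245, 0]) stool();
translate([1751, 245, 0]) stool();
translate([0, 0, 705]) picture_frame();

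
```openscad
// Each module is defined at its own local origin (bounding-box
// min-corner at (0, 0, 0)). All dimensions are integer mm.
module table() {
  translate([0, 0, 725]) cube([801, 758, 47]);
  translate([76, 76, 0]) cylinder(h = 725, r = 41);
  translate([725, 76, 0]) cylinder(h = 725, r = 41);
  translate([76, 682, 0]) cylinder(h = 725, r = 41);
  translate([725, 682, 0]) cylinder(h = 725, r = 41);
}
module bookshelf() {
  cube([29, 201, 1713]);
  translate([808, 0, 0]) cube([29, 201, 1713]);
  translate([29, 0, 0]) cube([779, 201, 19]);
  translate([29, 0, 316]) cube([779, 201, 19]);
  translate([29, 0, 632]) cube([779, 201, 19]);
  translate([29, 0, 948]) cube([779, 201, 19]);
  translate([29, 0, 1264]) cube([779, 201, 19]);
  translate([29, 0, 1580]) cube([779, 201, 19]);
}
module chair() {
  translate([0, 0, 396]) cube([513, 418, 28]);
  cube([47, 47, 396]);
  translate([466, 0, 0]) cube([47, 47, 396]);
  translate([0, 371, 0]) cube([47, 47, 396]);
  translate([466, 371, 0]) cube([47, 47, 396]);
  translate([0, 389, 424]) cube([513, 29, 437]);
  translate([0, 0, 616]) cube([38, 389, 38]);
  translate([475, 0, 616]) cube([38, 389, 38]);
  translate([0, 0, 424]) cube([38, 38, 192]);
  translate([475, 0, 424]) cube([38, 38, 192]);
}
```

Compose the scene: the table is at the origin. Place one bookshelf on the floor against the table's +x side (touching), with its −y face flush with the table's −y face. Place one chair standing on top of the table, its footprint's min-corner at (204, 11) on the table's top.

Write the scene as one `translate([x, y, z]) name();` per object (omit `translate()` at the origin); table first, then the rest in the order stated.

table();
translate([801, 0, 0]) bookshelf();
translate([204, 11, 772]) chair();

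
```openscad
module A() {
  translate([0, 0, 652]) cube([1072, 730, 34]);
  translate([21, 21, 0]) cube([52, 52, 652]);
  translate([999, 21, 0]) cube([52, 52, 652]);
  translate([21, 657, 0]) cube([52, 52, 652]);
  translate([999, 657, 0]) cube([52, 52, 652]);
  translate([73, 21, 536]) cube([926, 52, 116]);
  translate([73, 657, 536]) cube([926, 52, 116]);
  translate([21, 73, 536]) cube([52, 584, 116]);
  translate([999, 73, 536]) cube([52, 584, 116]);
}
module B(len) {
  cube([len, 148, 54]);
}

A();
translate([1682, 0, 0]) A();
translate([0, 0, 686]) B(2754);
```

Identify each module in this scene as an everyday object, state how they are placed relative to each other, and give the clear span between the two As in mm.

A is a table. B is a beam. A beam spans the tops of two tables. The clear span between the two tables is 610 mm.

Second table starts at x = 1682; first ends at x = 1072; clear span = 1682 − 1072 = 610 mm.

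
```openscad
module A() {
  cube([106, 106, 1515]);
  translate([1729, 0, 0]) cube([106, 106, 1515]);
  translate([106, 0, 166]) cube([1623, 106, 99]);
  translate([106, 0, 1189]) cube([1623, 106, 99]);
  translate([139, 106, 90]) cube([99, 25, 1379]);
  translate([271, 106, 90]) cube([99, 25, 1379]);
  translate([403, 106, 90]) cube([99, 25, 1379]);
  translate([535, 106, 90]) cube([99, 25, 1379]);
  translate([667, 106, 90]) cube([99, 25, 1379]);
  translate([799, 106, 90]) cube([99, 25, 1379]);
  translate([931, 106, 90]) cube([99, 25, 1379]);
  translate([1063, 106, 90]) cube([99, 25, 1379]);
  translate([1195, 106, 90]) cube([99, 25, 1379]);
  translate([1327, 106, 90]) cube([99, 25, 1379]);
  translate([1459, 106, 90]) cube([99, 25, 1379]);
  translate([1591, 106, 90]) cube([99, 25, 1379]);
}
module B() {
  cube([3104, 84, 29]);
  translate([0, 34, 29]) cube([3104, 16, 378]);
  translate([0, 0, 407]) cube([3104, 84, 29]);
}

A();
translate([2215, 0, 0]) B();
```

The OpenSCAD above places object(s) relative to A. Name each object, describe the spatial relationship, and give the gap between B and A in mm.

The I-beam's nearest face is 380 mm from the fence section's +x face.

A is a fence section. B is an I-beam. The I-beam is on the floor beside the fence section on its +x side. The gap between the I-beam and the fence section is 380 mm.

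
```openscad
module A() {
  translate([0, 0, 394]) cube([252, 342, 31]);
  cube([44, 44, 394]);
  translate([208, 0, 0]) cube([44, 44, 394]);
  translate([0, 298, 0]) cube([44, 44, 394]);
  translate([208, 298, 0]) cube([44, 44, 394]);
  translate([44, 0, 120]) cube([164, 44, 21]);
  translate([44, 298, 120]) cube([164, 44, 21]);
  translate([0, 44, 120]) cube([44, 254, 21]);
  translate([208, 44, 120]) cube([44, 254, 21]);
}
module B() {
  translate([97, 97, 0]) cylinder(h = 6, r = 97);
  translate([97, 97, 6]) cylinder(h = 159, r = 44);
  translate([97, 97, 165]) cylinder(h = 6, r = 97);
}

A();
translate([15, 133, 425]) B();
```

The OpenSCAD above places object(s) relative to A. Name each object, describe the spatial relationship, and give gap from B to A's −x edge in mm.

A is a stool. B is a spool. The spool is on top of the stool. The gap from the spool to the stool's −x edge is 15 mm.

The spool's min-x is at 15; the stool's min-x is 0; gap = 15 mm.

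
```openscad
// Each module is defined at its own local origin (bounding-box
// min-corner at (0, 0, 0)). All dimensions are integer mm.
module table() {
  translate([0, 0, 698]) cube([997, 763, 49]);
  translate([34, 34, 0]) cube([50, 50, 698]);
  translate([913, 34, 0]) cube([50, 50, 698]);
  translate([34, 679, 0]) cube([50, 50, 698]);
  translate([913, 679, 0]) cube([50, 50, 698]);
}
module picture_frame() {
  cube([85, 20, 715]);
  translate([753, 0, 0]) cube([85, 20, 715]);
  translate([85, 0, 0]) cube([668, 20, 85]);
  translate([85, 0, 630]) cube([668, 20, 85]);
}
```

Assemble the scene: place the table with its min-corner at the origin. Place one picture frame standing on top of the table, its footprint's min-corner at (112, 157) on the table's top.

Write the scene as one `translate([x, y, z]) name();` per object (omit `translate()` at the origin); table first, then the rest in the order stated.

table();
translate([112, 157, 747]) picture_frame();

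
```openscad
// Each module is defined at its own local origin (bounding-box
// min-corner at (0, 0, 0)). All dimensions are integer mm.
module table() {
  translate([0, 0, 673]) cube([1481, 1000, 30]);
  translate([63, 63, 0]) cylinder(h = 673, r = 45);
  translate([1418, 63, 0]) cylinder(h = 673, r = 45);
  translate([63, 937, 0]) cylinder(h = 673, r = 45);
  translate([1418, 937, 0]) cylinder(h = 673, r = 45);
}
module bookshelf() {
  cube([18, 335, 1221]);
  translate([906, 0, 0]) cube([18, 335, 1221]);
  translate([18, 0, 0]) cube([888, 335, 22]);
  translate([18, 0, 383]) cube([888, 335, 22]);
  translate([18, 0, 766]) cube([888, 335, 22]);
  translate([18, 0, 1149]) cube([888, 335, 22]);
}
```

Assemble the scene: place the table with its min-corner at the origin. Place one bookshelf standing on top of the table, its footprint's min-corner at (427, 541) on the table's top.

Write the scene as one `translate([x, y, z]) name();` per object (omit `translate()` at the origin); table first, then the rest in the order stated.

table();
translate([427, 541, 703]) bookshelf();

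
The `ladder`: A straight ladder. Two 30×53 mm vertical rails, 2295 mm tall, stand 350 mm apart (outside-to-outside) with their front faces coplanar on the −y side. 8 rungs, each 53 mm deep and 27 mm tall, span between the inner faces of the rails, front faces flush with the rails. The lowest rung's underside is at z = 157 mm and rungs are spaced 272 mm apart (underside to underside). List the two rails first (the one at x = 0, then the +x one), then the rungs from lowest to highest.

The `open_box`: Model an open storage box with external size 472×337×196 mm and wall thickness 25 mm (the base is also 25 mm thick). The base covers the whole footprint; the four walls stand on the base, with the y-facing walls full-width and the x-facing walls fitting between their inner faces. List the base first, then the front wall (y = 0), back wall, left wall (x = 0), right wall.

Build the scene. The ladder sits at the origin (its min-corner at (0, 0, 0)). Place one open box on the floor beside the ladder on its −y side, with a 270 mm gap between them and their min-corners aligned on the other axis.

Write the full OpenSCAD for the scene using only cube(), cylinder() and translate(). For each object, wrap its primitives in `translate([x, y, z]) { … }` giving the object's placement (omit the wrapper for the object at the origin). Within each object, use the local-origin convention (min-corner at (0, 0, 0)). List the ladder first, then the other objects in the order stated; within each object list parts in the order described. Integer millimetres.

cube([30, 53, 2295]);
translate([320, 0, 0]) cube([30, 53, 2295]);
translate([30, 0, 157]) cube([290, 53, 27]);
translate([30, 0, 429]) cube([290, 53, 27]);
translate([30, 0, 701]) cube([290, 53, 27]);
translate([30, 0, 973]) cube([290, 53, 27]);
translate([30, 0, 1245]) cube([290, 53, 27]);
translate([30, 0, 1517]) cube([290, 53, 27]);
translate([30, 0, 1789]) cube([290, 53, 27]);
translate([30, 0, 2061]) cube([290, 53, 27]);
translate([0, -607, 0]) {
  cube([472, 337, 25]);
  translate([0, 0, 25]) cube([472, 25, 171]);
  translate([0, 312, 25]) cube([472, 25, 171]);
  translate([0, 25, 25]) cube([25, 287, 171]);
  translate([447, 25, 25]) cube([25, 287, 171]);
}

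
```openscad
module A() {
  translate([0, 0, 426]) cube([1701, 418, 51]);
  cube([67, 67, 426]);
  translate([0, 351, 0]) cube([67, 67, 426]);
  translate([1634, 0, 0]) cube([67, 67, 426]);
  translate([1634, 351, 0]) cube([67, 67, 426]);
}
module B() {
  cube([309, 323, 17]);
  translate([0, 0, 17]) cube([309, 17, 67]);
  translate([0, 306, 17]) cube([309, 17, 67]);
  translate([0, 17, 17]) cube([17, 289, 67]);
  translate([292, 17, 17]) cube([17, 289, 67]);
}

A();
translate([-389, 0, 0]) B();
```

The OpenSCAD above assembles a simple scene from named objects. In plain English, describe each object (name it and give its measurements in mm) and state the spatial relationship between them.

A is a bench: a 1701×418 mm seat slab, 51 mm thick, top at z = 477 mm, on four 67×67 mm square legs flush with the seat corners and standing on z = 0.

B is an open-topped rectangular box: outside dimensions 309×323×84 mm, with a uniform wall and base thickness of 17 mm. The base is a full 309×323 slab on the floor; four walls sit on top of the base. The front and back walls (the −y and +y sides) span the full width; the two side walls fit between them.

The open box is on the floor beside the bench on its −x side.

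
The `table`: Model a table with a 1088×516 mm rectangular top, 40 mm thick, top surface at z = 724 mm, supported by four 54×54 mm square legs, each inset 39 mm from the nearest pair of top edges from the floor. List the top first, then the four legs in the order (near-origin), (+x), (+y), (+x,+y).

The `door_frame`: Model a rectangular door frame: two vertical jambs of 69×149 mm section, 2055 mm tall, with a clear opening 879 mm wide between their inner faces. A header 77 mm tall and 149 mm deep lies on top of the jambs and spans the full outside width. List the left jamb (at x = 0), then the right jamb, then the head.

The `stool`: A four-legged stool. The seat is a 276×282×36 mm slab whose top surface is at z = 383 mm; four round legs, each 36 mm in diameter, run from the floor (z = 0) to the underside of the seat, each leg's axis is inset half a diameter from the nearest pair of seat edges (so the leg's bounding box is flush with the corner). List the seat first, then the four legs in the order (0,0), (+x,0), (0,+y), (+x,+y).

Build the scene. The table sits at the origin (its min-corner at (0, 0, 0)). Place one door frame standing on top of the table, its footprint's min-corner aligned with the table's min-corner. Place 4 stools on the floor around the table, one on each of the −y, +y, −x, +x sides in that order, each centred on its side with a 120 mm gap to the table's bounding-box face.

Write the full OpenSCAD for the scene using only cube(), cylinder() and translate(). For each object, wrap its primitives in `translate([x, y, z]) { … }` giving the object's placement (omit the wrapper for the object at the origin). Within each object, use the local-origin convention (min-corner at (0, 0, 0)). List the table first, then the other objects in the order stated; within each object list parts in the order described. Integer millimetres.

translate([0, 0, 684]) cube([1088, 516, 40]);
translate([39, 39, 0]) cube([54, 54, 684]);
translate([995, 39, 0]) cube([54, 54, 684]);
translate([39, 423, 0]) cube([54, 54, 684]);
translate([995, 423, 0]) cube([54, 54, 684]);
translate([0, 0, 724]) {
  cube([69, 149, 2055]);
  translate([948, 0, 0]) cube([69, 149, 2055]);
  translate([0, 0, 2055]) cube([1017, 149, 77]);
}
translate([406, -402, 0]) {
  translate([0, 0, 347]) cube([276, 282, 36]);
  translate([18, 18, 0]) cylinder(h = 347, r = 18);
  translate([258, 18, 0]) cylinder(h = 347, r = 18);
  translate([18, 264, 0]) cylinder(h = 347, r = 18);
  translate([258, 264, 0]) cylinder(h = 347, r = 18);
}
translate([406, 636, 0]) {
  translate([0, 0, 347]) cube([276, 282, 36]);
  translate([18, 18, 0]) cylinder(h = 347, r = 18);
  translate([258, 18, 0]) cylinder(h = 347, r = 18);
  translate([18, 264, 0]) cylinder(h = 347, r = 18);
  translate([258, 264, 0]) cylinder(h = 347, r = 18);
}
translate([-396, 117, 0]) {
  translate([0, 0, 347]) cube([276, 282, 36]);
  translate([18, 18, 0]) cylinder(h = 347, r = 18);
  translate([258, 18, 0]) cylinder(h = 347, r = 18);
  translate([18, 264, 0]) cylinder(h = 347, r = 18);
  translate([258, 264, 0]) cylinder(h = 347, r = 18);
}
translate([1208, 117, 0]) {
  translate([0, 0, 347]) cube([276, 282, 36]);
  translate([18, 18, 0]) cylinder(h = 347, r = 18);
  translate([258, 18, 0]) cylinder(h = 347, r = 18);
  translate([18, 264, 0]) cylinder(h = 347, r = 18);
  translate([258, 264, 0]) cylinder(h = 347, r = 18);
}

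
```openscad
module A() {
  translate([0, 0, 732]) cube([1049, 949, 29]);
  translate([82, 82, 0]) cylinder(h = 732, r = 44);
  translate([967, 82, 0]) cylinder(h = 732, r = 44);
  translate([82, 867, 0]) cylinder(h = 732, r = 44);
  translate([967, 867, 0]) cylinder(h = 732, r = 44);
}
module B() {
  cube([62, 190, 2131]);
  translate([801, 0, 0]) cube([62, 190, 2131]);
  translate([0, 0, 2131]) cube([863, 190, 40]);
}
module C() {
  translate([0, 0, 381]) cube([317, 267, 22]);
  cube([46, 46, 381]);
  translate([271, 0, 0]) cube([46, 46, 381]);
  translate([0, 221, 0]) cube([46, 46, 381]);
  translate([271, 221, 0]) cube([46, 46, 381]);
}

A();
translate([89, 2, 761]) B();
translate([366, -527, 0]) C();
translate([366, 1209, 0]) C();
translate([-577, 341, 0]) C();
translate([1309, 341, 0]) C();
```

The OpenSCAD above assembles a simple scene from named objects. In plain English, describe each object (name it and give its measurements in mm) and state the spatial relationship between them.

A is a rectangular dining table. The top is 1049×949×29 mm with its upper surface at z = 761 mm. It stands on four round legs of 88 mm diameter, each leg's bounding box inset 38 mm from the nearest pair of top edges, running from the floor to the underside of the top.

B is a rectangular door frame: two vertical jambs of 62×190 mm section, 2131 mm tall, with a clear opening 739 mm wide between their inner faces. A header 40 mm tall and 190 mm deep lies on top of the jambs and spans the full outside width.

C is a four-legged stool. The seat is a 317×267×22 mm slab whose top surface is at z = 403 mm; four square legs, each 46×46 mm in cross-section, run from the floor (z = 0) to the underside of the seat, each flush with a corner of the seat.

The door frame is on top of the table. Four stools sit around the table at the −y, +y, −x, +x sides.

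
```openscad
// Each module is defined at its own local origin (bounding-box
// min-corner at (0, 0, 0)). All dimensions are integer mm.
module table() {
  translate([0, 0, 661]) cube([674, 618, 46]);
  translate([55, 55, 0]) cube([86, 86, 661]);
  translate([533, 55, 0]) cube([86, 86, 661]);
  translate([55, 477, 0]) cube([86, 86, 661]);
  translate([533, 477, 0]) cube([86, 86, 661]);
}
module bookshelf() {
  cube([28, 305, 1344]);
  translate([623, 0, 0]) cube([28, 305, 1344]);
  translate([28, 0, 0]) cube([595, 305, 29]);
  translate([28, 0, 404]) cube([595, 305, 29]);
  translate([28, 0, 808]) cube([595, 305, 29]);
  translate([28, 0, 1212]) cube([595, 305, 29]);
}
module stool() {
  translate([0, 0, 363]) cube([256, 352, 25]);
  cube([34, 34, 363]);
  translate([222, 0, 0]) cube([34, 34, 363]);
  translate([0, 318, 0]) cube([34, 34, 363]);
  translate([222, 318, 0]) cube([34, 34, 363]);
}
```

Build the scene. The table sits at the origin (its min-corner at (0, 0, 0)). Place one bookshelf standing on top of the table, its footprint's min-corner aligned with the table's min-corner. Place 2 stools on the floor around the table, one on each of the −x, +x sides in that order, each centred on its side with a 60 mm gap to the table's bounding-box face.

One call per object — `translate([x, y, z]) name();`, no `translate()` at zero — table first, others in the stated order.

table();
translate([0, 0, 707]) bookshelf();
translate([-316, 133, 0]) stool();
translate([734, 133, 0]) stool();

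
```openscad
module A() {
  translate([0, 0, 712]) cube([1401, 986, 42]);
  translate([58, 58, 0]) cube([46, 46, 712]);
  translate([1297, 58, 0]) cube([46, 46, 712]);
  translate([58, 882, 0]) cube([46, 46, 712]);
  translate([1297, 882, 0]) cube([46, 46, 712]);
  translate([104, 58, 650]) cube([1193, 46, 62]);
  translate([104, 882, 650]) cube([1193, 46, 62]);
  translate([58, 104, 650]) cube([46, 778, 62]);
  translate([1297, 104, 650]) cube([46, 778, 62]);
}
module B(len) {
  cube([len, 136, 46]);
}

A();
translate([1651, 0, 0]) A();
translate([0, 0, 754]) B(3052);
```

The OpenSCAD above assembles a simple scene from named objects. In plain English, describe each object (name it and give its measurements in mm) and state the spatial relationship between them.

A is a table: top 1401 mm (x) × 986 mm (y), 42 mm thick, upper face at z = 754 mm, on four 46×46 mm square legs, each inset 58 mm from the nearest pair of top edges, running from z = 0 to the bottom of the top. Four apron rails, 46 mm thick and 62 mm tall, run between adjacent legs with their top edges flush with the underside of the top and their outer faces flush with the legs' outer faces.

B is a rectangular beam 3052 mm long (x), 136 mm deep (y), 46 mm thick (z).

The beam spans the tops of two tables placed 250 mm apart, resting at z = 754 mm.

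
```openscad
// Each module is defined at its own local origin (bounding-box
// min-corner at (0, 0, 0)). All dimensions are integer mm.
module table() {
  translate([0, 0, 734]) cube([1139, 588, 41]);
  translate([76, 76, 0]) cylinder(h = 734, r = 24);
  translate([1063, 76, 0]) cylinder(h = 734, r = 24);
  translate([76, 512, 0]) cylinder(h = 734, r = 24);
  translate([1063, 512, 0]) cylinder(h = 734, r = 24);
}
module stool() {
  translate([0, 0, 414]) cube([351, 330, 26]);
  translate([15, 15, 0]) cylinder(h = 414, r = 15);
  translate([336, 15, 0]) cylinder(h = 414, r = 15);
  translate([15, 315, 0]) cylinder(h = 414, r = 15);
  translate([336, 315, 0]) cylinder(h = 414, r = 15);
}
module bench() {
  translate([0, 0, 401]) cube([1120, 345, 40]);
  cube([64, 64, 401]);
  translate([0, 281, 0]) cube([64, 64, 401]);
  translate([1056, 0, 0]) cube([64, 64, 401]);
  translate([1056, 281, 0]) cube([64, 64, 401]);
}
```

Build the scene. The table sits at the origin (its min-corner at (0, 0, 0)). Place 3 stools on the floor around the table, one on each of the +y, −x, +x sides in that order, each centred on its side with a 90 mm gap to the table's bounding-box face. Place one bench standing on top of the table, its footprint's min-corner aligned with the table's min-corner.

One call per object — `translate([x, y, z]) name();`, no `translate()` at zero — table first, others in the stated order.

table();
translate([394, 678, 0]) stool();
translate([-441, 129, 0]) stool();
translate([1229, 129, 0]) stool();
translate([0, 0, 775]) bench();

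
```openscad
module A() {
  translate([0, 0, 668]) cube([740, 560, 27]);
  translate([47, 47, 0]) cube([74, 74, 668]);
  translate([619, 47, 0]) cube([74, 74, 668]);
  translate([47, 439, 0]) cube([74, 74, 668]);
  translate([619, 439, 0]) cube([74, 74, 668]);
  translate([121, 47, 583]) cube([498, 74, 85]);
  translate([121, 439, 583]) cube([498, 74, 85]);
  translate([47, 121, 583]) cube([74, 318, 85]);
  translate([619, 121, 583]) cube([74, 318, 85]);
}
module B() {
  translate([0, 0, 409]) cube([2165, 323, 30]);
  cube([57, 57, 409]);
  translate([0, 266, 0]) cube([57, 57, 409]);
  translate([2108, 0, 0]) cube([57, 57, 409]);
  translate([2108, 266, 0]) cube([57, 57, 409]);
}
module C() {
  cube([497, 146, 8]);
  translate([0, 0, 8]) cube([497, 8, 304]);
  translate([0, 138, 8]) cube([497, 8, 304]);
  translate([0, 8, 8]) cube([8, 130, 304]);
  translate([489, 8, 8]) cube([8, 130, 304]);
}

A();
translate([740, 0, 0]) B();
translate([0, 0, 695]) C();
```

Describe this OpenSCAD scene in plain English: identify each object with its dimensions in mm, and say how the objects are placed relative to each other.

A is a rectangular dining table. The top is 740×560×27 mm with its upper surface at z = 695 mm. It stands on four 74×74 mm square legs, each inset 47 mm from the nearest pair of top edges, running from the floor to the underside of the top. Four apron rails, 74 mm thick and 85 mm tall, run between adjacent legs with their top edges flush with the underside of the top and their outer faces flush with the legs' outer faces.

B is a long wooden bench with a 2165 mm (x) × 323 mm (y) seat, 30 mm thick, its top surface 439 mm above the floor. Four 57 mm square legs at the seat corners, flush with the edges, run from z = 0 to the seat underside.

C is an open storage box with external size 497×146×312 mm and wall thickness 8 mm (the base is also 8 mm thick). The base covers the whole footprint; the four walls stand on the base, with the y-facing walls full-width and the x-facing walls fitting between their inner faces.

The bench is against the table's +x side, with their −y faces flush. The open box is on top of the table.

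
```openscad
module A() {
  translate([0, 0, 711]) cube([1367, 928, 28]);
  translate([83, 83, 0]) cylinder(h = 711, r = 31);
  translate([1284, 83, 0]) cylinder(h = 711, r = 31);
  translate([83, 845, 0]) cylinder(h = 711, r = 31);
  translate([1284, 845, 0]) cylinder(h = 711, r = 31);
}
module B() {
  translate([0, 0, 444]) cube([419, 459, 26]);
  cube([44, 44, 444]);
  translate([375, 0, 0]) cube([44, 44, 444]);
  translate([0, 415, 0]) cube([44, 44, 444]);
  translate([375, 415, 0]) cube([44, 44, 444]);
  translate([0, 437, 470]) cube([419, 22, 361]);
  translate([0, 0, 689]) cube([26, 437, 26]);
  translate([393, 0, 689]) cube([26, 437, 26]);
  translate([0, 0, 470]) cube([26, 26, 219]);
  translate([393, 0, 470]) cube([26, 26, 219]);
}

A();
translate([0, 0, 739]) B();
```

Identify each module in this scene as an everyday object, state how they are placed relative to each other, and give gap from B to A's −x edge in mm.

A is a table. B is a chair. The chair is on top of the table. The gap from the chair to the table's −x edge is 0 mm.

The chair's min-x is at 0; the table's min-x is 0; gap = 0 mm.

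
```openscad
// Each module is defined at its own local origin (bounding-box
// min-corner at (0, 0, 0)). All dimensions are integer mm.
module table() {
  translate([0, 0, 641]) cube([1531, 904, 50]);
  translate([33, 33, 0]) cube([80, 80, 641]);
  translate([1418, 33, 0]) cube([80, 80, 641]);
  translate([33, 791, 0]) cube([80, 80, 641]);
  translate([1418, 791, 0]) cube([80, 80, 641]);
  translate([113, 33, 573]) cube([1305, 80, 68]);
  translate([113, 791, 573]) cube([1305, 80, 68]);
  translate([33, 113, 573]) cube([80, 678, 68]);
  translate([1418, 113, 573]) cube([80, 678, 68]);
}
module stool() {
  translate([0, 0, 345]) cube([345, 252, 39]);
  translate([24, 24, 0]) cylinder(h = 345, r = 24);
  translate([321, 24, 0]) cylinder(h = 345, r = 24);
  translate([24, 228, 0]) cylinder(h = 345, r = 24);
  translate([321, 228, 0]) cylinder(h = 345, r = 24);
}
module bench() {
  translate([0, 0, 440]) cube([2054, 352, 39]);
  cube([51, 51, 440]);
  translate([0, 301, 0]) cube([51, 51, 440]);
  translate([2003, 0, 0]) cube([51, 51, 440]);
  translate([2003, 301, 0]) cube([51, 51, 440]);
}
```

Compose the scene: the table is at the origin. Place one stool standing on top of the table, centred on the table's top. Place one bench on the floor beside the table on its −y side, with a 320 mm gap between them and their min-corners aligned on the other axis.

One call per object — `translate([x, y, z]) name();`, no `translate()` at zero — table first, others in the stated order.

table();
translate([593, 326, 691]) stool();
translate([0, -672, 0]) bench();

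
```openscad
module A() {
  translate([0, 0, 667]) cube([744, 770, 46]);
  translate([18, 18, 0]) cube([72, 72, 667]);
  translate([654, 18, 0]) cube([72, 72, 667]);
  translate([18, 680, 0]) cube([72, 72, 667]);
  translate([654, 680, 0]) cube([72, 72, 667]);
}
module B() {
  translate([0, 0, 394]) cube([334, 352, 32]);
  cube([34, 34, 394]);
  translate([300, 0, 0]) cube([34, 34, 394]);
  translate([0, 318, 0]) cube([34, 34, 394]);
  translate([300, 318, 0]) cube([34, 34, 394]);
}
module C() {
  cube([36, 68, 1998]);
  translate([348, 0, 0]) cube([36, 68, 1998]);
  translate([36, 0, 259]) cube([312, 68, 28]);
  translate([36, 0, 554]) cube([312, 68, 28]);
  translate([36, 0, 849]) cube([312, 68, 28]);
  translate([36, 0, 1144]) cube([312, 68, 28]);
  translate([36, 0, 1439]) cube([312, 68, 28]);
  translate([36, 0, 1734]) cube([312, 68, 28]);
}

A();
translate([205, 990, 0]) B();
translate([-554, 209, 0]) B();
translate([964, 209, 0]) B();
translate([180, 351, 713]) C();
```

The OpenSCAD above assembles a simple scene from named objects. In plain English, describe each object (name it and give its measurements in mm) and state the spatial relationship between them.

A is a table: top 744 mm (x) × 770 mm (y), 46 mm thick, upper face at z = 713 mm, on four 72×72 mm square legs, each inset 18 mm from the nearest pair of top edges, running from z = 0 to the bottom of the top.

B is a simple wooden stool: a rectangular seat 334 mm (x) by 352 mm (y), 32 mm thick, top face at z = 426 mm, on four square legs, each 34×34 mm in cross-section. The legs rest on z = 0, each flush with a corner of the seat.

C is a straight ladder. Two 36×68 mm vertical rails, 1998 mm tall, stand 384 mm apart (outside-to-outside) with their front faces coplanar on the −y side. 6 rungs, each 68 mm deep and 28 mm tall, span between the inner faces of the rails, front faces flush with the rails. The lowest rung's underside is at z = 259 mm and rungs are spaced 295 mm apart (underside to underside).

Three stools sit around the table at the +y, −x, +x sides. The ladder is on top of the table, centred.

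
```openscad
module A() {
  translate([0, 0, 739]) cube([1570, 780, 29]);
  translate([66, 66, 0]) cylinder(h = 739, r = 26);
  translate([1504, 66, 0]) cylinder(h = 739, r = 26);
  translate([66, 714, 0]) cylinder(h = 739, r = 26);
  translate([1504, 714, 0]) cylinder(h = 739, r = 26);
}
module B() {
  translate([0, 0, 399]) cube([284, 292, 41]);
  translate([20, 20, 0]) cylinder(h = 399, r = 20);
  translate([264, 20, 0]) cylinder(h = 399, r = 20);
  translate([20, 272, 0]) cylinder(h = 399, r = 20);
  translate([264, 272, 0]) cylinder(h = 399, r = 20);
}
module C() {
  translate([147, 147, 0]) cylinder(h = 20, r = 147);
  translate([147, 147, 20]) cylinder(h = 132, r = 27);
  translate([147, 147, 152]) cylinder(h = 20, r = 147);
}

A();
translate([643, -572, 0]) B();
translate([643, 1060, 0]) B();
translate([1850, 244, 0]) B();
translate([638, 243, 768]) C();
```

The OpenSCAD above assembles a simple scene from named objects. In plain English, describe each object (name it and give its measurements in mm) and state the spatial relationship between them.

A is a table: top 1570 mm (x) × 780 mm (y), 29 mm thick, upper face at z = 768 mm, on four round legs of 52 mm diameter, each leg's bounding box inset 40 mm from the nearest pair of top edges, running from z = 0 to the bottom of the top.

B is a four-legged stool. The seat is 284×292 mm, 41 mm thick, top at z = 440 mm. It stands on four round legs, each 40 mm in diameter, from z = 0 to the seat underside, each leg's axis is inset half a diameter from the nearest pair of seat edges (so the leg's bounding box is flush with the corner).

C is a spool: two coaxial disc flanges of radius 147 mm and thickness 20 mm, joined by a core cylinder of radius 27 mm and height 132 mm. The lower flange rests on z = 0 and the three cylinders share a vertical axis.

Three stools sit around the table at the −y, +y, +x sides. The spool is on top of the table, centred.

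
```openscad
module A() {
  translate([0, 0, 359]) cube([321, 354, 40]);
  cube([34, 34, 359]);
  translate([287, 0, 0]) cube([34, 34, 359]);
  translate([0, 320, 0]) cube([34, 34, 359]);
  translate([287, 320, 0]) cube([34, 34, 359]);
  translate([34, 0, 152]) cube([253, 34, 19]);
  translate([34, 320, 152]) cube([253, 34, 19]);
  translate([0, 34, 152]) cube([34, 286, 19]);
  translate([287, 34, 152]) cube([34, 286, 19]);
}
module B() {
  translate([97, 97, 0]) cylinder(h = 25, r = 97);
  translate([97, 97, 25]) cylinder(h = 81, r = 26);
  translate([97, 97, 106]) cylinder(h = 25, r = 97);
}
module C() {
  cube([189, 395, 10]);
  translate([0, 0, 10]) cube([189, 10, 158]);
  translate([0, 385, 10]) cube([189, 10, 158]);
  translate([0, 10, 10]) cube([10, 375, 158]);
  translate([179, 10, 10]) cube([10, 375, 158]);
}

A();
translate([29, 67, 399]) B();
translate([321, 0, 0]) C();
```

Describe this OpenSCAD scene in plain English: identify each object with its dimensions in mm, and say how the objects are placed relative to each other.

A is a four-legged stool. The seat is a 321×354×40 mm slab whose top surface is at z = 399 mm; four square legs, each 34×34 mm in cross-section, run from the floor (z = 0) to the underside of the seat, each flush with a corner of the seat. Four stretchers, 34 mm wide and 19 mm tall, connect adjacent legs with their undersides at z = 152 mm, each running between the inner faces of the legs it joins and aligned with the legs' outer faces on the other axis.

B is a spool: two coaxial disc flanges of radius 97 mm and thickness 25 mm, joined by a core cylinder of radius 26 mm and height 81 mm. The lower flange rests on z = 0 and the three cylinders share a vertical axis.

C is an open-topped rectangular box: outside dimensions 189×395×168 mm, with a uniform wall and base thickness of 10 mm. The base is a full 189×395 slab on the floor; four walls sit on top of the base. The front and back walls (the −y and +y sides) span the full width; the two side walls fit between them.

The spool is on top of the stool. The open box is against the stool's +x side, with their −y faces flush.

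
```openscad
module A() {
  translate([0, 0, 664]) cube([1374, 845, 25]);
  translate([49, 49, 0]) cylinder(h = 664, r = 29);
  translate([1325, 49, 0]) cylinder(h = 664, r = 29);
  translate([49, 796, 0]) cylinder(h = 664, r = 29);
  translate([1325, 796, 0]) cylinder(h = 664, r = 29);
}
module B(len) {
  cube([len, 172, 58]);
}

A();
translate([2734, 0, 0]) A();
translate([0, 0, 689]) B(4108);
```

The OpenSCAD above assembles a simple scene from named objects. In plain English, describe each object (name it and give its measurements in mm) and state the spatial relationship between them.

A is a table with a 1374×845 mm rectangular top, 25 mm thick, top surface at z = 689 mm, supported by four round legs of 58 mm diameter, each leg's bounding box inset 20 mm from the nearest pair of top edges, running from the floor.

B is a rectangular beam 4108 mm long (x), 172 mm deep (y), 58 mm thick (z).

The beam spans the tops of two tables placed 1360 mm apart, resting at z = 689 mm.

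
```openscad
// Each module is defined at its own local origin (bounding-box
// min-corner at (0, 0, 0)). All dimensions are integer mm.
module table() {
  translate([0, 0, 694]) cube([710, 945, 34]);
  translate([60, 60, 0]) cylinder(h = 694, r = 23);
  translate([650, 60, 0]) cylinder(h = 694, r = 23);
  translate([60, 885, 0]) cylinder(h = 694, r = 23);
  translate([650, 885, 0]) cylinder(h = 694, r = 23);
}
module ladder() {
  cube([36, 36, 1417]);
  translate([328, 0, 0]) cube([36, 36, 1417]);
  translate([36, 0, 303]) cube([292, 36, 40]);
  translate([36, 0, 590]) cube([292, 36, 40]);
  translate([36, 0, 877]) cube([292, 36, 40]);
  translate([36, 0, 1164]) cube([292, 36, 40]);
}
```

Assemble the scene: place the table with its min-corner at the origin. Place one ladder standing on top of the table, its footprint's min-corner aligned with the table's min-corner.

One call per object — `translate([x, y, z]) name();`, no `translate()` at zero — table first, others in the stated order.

table();
translate([0, 0, 728]) ladder();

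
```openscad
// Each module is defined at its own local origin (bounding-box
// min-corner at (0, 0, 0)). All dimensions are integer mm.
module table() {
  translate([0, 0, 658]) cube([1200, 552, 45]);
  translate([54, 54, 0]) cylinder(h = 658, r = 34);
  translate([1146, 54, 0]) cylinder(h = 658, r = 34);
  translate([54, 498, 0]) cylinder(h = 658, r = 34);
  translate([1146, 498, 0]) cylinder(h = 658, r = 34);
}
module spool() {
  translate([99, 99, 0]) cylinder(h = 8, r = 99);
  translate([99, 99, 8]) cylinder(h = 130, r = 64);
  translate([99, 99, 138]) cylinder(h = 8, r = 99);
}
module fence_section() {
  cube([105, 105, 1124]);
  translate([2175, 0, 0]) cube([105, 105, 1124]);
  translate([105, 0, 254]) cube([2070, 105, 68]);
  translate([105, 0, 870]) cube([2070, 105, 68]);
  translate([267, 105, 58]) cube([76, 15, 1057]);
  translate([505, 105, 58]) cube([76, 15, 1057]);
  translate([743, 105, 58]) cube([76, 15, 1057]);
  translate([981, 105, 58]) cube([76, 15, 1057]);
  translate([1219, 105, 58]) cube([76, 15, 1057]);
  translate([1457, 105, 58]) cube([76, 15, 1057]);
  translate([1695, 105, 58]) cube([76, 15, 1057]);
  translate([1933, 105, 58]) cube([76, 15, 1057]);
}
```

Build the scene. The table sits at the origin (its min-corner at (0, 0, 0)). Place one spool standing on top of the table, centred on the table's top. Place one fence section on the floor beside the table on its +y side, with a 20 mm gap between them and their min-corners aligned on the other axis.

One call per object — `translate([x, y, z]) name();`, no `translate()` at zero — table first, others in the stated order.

table();
translate([501, 177, 703]) spool();
translate([0, 572, 0]) fence_section();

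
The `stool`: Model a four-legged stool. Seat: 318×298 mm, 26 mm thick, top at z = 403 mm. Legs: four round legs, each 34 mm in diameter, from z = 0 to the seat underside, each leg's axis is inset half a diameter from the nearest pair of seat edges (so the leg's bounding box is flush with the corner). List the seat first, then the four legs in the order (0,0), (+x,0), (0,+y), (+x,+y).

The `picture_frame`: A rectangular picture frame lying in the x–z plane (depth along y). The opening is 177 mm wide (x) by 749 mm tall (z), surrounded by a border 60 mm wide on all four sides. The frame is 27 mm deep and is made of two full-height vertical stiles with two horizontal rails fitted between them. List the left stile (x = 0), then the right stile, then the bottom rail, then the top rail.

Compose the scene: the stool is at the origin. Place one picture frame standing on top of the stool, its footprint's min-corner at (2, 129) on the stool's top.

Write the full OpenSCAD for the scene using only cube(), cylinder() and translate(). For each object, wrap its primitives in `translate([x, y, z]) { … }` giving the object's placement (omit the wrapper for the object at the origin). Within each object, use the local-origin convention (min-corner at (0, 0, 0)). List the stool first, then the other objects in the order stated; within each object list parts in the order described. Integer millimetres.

translate([0, 0, 377]) cube([318, 298, 26]);
translate([17, 17, 0]) cylinder(h = 377, r = 17);
translate([301, 17, 0]) cylinder(h = 377, r = 17);
translate([17, 281, 0]) cylinder(h = 377, r = 17);
translate([301, 281, 0]) cylinder(h = 377, r = 17);
translate([2, 129, 403]) {
  cube([60, 27, 869]);
  translate([237, 0, 0]) cube([60, 27, 869]);
  translate([60, 0, 0]) cube([177, 27, 60]);
  translate([60, 0, 809]) cube([177, 27, 60]);
}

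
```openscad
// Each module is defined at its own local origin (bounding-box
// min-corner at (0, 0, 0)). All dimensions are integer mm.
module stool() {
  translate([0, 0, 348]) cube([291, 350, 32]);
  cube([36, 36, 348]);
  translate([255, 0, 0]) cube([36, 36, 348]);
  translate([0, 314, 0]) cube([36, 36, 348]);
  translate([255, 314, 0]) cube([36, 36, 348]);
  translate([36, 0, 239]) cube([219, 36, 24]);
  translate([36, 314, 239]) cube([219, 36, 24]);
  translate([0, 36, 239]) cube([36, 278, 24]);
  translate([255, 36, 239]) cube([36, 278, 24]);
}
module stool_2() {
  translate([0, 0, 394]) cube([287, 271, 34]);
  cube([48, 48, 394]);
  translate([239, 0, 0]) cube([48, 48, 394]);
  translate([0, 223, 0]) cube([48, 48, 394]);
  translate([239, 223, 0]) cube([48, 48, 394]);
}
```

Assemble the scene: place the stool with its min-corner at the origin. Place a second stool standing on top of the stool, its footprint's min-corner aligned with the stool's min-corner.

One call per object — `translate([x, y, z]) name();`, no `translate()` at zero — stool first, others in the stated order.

stool();
translate([0, 0, 380]) stool_2();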